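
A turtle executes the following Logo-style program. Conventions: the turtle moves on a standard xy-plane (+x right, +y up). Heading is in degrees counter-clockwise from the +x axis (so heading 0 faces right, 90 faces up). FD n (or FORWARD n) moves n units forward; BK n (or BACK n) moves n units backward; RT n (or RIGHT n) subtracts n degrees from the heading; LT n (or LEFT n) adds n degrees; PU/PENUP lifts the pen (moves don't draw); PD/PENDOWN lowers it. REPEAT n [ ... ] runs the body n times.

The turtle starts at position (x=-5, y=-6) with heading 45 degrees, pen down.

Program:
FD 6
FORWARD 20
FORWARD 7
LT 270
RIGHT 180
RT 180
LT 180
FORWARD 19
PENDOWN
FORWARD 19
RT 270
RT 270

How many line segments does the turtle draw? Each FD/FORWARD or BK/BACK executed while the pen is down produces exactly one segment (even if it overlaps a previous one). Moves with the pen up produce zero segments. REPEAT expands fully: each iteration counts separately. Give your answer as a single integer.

Answer: 5

Derivation:
Executing turtle program step by step:
Start: pos=(-5,-6), heading=45, pen down
FD 6: (-5,-6) -> (-0.757,-1.757) [heading=45, draw]
FD 20: (-0.757,-1.757) -> (13.385,12.385) [heading=45, draw]
FD 7: (13.385,12.385) -> (18.335,17.335) [heading=45, draw]
LT 270: heading 45 -> 315
RT 180: heading 315 -> 135
RT 180: heading 135 -> 315
LT 180: heading 315 -> 135
FD 19: (18.335,17.335) -> (4.899,30.77) [heading=135, draw]
PD: pen down
FD 19: (4.899,30.77) -> (-8.536,44.205) [heading=135, draw]
RT 270: heading 135 -> 225
RT 270: heading 225 -> 315
Final: pos=(-8.536,44.205), heading=315, 5 segment(s) drawn
Segments drawn: 5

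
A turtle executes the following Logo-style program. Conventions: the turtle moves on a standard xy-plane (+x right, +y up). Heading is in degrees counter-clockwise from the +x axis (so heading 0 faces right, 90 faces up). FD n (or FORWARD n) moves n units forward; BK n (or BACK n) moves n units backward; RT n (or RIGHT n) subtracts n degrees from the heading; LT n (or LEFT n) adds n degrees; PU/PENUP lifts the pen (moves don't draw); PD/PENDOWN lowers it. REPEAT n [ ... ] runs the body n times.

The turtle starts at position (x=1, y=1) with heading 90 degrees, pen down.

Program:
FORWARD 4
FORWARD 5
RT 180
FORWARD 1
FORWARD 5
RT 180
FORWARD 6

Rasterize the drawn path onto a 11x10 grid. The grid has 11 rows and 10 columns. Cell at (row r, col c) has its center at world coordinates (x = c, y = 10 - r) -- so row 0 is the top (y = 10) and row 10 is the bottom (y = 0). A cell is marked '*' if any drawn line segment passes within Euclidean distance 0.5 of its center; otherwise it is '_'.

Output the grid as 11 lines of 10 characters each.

Answer: _*________
_*________
_*________
_*________
_*________
_*________
_*________
_*________
_*________
_*________
__________

Derivation:
Segment 0: (1,1) -> (1,5)
Segment 1: (1,5) -> (1,10)
Segment 2: (1,10) -> (1,9)
Segment 3: (1,9) -> (1,4)
Segment 4: (1,4) -> (1,10)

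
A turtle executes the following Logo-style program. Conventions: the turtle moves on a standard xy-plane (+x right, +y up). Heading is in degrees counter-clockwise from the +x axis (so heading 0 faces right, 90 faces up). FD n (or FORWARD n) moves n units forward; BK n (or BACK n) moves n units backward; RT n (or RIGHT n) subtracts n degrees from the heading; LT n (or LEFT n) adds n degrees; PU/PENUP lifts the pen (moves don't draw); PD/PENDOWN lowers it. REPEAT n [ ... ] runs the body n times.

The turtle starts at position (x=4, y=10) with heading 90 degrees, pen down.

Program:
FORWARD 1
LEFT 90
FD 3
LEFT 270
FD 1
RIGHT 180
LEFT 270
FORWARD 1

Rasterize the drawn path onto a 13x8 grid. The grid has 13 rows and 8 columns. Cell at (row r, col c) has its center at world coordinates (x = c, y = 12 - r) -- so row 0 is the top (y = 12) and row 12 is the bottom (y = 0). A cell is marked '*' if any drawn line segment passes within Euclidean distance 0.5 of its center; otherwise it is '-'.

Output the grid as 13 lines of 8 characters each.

Segment 0: (4,10) -> (4,11)
Segment 1: (4,11) -> (1,11)
Segment 2: (1,11) -> (1,12)
Segment 3: (1,12) -> (0,12)

Answer: **------
-****---
----*---
--------
--------
--------
--------
--------
--------
--------
--------
--------
--------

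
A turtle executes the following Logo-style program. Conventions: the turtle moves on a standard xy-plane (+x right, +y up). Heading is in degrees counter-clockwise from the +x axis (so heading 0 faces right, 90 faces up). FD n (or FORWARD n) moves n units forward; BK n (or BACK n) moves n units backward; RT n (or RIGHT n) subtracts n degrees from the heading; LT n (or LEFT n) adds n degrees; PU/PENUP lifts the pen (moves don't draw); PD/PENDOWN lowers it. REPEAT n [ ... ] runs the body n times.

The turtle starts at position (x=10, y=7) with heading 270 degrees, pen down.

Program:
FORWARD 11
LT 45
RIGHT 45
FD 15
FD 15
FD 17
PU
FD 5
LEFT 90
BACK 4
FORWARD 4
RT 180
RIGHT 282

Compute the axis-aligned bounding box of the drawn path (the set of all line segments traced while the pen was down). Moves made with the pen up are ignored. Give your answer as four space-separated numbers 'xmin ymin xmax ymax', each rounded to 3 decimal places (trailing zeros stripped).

Answer: 10 -51 10 7

Derivation:
Executing turtle program step by step:
Start: pos=(10,7), heading=270, pen down
FD 11: (10,7) -> (10,-4) [heading=270, draw]
LT 45: heading 270 -> 315
RT 45: heading 315 -> 270
FD 15: (10,-4) -> (10,-19) [heading=270, draw]
FD 15: (10,-19) -> (10,-34) [heading=270, draw]
FD 17: (10,-34) -> (10,-51) [heading=270, draw]
PU: pen up
FD 5: (10,-51) -> (10,-56) [heading=270, move]
LT 90: heading 270 -> 0
BK 4: (10,-56) -> (6,-56) [heading=0, move]
FD 4: (6,-56) -> (10,-56) [heading=0, move]
RT 180: heading 0 -> 180
RT 282: heading 180 -> 258
Final: pos=(10,-56), heading=258, 4 segment(s) drawn

Segment endpoints: x in {10, 10, 10, 10, 10}, y in {-51, -34, -19, -4, 7}
xmin=10, ymin=-51, xmax=10, ymax=7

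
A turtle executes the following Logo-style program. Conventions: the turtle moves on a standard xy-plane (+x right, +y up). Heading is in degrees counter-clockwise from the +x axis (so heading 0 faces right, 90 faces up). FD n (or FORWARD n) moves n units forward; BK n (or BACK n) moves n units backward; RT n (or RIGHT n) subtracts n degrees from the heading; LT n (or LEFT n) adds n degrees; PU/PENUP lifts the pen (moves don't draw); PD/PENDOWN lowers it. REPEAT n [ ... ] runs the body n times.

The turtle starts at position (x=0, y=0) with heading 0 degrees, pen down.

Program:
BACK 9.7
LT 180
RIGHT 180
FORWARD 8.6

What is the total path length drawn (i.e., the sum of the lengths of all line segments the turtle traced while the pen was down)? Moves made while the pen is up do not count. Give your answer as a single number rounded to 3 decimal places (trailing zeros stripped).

Executing turtle program step by step:
Start: pos=(0,0), heading=0, pen down
BK 9.7: (0,0) -> (-9.7,0) [heading=0, draw]
LT 180: heading 0 -> 180
RT 180: heading 180 -> 0
FD 8.6: (-9.7,0) -> (-1.1,0) [heading=0, draw]
Final: pos=(-1.1,0), heading=0, 2 segment(s) drawn

Segment lengths:
  seg 1: (0,0) -> (-9.7,0), length = 9.7
  seg 2: (-9.7,0) -> (-1.1,0), length = 8.6
Total = 18.3

Answer: 18.3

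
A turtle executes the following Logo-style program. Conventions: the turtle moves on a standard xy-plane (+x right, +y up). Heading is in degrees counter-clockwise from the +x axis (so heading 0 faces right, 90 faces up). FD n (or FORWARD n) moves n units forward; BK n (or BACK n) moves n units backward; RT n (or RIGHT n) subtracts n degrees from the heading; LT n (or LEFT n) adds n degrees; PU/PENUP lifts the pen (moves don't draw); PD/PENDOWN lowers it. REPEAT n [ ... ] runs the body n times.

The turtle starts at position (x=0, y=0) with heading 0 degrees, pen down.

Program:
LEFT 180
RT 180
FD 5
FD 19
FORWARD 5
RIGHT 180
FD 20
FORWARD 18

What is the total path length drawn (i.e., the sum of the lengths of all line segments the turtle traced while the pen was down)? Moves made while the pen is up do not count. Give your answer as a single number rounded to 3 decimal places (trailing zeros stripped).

Executing turtle program step by step:
Start: pos=(0,0), heading=0, pen down
LT 180: heading 0 -> 180
RT 180: heading 180 -> 0
FD 5: (0,0) -> (5,0) [heading=0, draw]
FD 19: (5,0) -> (24,0) [heading=0, draw]
FD 5: (24,0) -> (29,0) [heading=0, draw]
RT 180: heading 0 -> 180
FD 20: (29,0) -> (9,0) [heading=180, draw]
FD 18: (9,0) -> (-9,0) [heading=180, draw]
Final: pos=(-9,0), heading=180, 5 segment(s) drawn

Segment lengths:
  seg 1: (0,0) -> (5,0), length = 5
  seg 2: (5,0) -> (24,0), length = 19
  seg 3: (24,0) -> (29,0), length = 5
  seg 4: (29,0) -> (9,0), length = 20
  seg 5: (9,0) -> (-9,0), length = 18
Total = 67

Answer: 67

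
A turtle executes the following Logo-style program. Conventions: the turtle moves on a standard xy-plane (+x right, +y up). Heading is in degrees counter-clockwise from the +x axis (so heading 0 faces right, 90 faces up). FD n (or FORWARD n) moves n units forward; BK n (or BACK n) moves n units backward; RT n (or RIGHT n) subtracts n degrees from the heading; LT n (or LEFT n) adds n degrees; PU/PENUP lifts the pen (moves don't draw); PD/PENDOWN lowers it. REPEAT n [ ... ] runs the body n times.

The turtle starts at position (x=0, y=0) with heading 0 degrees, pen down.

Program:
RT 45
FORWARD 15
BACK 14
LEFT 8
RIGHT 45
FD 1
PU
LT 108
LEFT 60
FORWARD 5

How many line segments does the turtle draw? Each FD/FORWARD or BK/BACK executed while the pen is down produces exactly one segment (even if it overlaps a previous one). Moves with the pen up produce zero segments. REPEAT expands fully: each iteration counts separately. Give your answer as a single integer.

Answer: 3

Derivation:
Executing turtle program step by step:
Start: pos=(0,0), heading=0, pen down
RT 45: heading 0 -> 315
FD 15: (0,0) -> (10.607,-10.607) [heading=315, draw]
BK 14: (10.607,-10.607) -> (0.707,-0.707) [heading=315, draw]
LT 8: heading 315 -> 323
RT 45: heading 323 -> 278
FD 1: (0.707,-0.707) -> (0.846,-1.697) [heading=278, draw]
PU: pen up
LT 108: heading 278 -> 26
LT 60: heading 26 -> 86
FD 5: (0.846,-1.697) -> (1.195,3.29) [heading=86, move]
Final: pos=(1.195,3.29), heading=86, 3 segment(s) drawn
Segments drawn: 3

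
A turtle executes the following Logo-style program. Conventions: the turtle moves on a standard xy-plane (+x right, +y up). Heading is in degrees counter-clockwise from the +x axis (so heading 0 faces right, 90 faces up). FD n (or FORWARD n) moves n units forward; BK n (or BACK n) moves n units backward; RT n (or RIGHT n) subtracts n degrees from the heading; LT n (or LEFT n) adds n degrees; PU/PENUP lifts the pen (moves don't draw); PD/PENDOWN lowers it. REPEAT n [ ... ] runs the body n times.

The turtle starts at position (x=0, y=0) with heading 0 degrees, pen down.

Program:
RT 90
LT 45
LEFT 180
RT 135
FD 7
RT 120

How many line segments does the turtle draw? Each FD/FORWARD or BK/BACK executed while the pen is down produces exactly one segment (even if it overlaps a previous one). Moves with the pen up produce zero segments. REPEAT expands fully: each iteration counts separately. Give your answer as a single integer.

Executing turtle program step by step:
Start: pos=(0,0), heading=0, pen down
RT 90: heading 0 -> 270
LT 45: heading 270 -> 315
LT 180: heading 315 -> 135
RT 135: heading 135 -> 0
FD 7: (0,0) -> (7,0) [heading=0, draw]
RT 120: heading 0 -> 240
Final: pos=(7,0), heading=240, 1 segment(s) drawn
Segments drawn: 1

Answer: 1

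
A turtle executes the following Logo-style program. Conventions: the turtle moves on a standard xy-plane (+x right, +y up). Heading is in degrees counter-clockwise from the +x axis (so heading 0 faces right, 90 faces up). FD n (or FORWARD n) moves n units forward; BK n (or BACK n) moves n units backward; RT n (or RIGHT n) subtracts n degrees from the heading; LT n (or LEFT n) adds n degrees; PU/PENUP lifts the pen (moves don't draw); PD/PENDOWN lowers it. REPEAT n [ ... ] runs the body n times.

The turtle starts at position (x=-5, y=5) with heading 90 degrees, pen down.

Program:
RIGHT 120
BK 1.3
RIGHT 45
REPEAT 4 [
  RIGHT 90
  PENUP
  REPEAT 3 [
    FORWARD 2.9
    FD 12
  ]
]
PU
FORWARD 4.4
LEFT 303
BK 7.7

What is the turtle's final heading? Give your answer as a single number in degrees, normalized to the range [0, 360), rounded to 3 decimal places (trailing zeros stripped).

Executing turtle program step by step:
Start: pos=(-5,5), heading=90, pen down
RT 120: heading 90 -> 330
BK 1.3: (-5,5) -> (-6.126,5.65) [heading=330, draw]
RT 45: heading 330 -> 285
REPEAT 4 [
  -- iteration 1/4 --
  RT 90: heading 285 -> 195
  PU: pen up
  REPEAT 3 [
    -- iteration 1/3 --
    FD 2.9: (-6.126,5.65) -> (-8.927,4.899) [heading=195, move]
    FD 12: (-8.927,4.899) -> (-20.518,1.794) [heading=195, move]
    -- iteration 2/3 --
    FD 2.9: (-20.518,1.794) -> (-23.319,1.043) [heading=195, move]
    FD 12: (-23.319,1.043) -> (-34.91,-2.063) [heading=195, move]
    -- iteration 3/3 --
    FD 2.9: (-34.91,-2.063) -> (-37.712,-2.813) [heading=195, move]
    FD 12: (-37.712,-2.813) -> (-49.303,-5.919) [heading=195, move]
  ]
  -- iteration 2/4 --
  RT 90: heading 195 -> 105
  PU: pen up
  REPEAT 3 [
    -- iteration 1/3 --
    FD 2.9: (-49.303,-5.919) -> (-50.053,-3.118) [heading=105, move]
    FD 12: (-50.053,-3.118) -> (-53.159,8.473) [heading=105, move]
    -- iteration 2/3 --
    FD 2.9: (-53.159,8.473) -> (-53.91,11.274) [heading=105, move]
    FD 12: (-53.91,11.274) -> (-57.016,22.865) [heading=105, move]
    -- iteration 3/3 --
    FD 2.9: (-57.016,22.865) -> (-57.766,25.667) [heading=105, move]
    FD 12: (-57.766,25.667) -> (-60.872,37.258) [heading=105, move]
  ]
  -- iteration 3/4 --
  RT 90: heading 105 -> 15
  PU: pen up
  REPEAT 3 [
    -- iteration 1/3 --
    FD 2.9: (-60.872,37.258) -> (-58.071,38.008) [heading=15, move]
    FD 12: (-58.071,38.008) -> (-46.48,41.114) [heading=15, move]
    -- iteration 2/3 --
    FD 2.9: (-46.48,41.114) -> (-43.678,41.865) [heading=15, move]
    FD 12: (-43.678,41.865) -> (-32.087,44.97) [heading=15, move]
    -- iteration 3/3 --
    FD 2.9: (-32.087,44.97) -> (-29.286,45.721) [heading=15, move]
    FD 12: (-29.286,45.721) -> (-17.695,48.827) [heading=15, move]
  ]
  -- iteration 4/4 --
  RT 90: heading 15 -> 285
  PU: pen up
  REPEAT 3 [
    -- iteration 1/3 --
    FD 2.9: (-17.695,48.827) -> (-16.944,46.026) [heading=285, move]
    FD 12: (-16.944,46.026) -> (-13.839,34.435) [heading=285, move]
    -- iteration 2/3 --
    FD 2.9: (-13.839,34.435) -> (-13.088,31.633) [heading=285, move]
    FD 12: (-13.088,31.633) -> (-9.982,20.042) [heading=285, move]
    -- iteration 3/3 --
    FD 2.9: (-9.982,20.042) -> (-9.232,17.241) [heading=285, move]
    FD 12: (-9.232,17.241) -> (-6.126,5.65) [heading=285, move]
  ]
]
PU: pen up
FD 4.4: (-6.126,5.65) -> (-4.987,1.4) [heading=285, move]
LT 303: heading 285 -> 228
BK 7.7: (-4.987,1.4) -> (0.165,7.122) [heading=228, move]
Final: pos=(0.165,7.122), heading=228, 1 segment(s) drawn

Answer: 228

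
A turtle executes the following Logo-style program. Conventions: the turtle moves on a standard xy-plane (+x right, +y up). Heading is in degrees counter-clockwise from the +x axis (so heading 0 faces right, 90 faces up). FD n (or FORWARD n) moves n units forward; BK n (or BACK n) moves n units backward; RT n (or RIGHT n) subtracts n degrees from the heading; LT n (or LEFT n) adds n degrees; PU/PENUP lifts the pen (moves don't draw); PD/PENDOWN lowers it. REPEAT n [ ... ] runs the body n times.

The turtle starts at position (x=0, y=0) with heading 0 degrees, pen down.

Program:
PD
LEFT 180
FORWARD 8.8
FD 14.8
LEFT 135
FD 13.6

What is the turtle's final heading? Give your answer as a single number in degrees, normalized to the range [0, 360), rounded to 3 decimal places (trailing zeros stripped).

Executing turtle program step by step:
Start: pos=(0,0), heading=0, pen down
PD: pen down
LT 180: heading 0 -> 180
FD 8.8: (0,0) -> (-8.8,0) [heading=180, draw]
FD 14.8: (-8.8,0) -> (-23.6,0) [heading=180, draw]
LT 135: heading 180 -> 315
FD 13.6: (-23.6,0) -> (-13.983,-9.617) [heading=315, draw]
Final: pos=(-13.983,-9.617), heading=315, 3 segment(s) drawn

Answer: 315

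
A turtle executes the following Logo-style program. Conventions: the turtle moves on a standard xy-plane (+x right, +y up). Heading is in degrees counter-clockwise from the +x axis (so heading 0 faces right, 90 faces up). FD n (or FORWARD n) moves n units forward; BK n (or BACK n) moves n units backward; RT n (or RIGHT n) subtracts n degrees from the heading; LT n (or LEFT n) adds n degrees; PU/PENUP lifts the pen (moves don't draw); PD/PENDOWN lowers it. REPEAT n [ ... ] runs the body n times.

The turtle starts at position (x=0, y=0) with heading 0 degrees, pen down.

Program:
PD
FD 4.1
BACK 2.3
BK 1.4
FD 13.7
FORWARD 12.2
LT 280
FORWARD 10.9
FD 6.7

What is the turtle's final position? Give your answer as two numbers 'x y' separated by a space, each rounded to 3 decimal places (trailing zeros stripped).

Executing turtle program step by step:
Start: pos=(0,0), heading=0, pen down
PD: pen down
FD 4.1: (0,0) -> (4.1,0) [heading=0, draw]
BK 2.3: (4.1,0) -> (1.8,0) [heading=0, draw]
BK 1.4: (1.8,0) -> (0.4,0) [heading=0, draw]
FD 13.7: (0.4,0) -> (14.1,0) [heading=0, draw]
FD 12.2: (14.1,0) -> (26.3,0) [heading=0, draw]
LT 280: heading 0 -> 280
FD 10.9: (26.3,0) -> (28.193,-10.734) [heading=280, draw]
FD 6.7: (28.193,-10.734) -> (29.356,-17.333) [heading=280, draw]
Final: pos=(29.356,-17.333), heading=280, 7 segment(s) drawn

Answer: 29.356 -17.333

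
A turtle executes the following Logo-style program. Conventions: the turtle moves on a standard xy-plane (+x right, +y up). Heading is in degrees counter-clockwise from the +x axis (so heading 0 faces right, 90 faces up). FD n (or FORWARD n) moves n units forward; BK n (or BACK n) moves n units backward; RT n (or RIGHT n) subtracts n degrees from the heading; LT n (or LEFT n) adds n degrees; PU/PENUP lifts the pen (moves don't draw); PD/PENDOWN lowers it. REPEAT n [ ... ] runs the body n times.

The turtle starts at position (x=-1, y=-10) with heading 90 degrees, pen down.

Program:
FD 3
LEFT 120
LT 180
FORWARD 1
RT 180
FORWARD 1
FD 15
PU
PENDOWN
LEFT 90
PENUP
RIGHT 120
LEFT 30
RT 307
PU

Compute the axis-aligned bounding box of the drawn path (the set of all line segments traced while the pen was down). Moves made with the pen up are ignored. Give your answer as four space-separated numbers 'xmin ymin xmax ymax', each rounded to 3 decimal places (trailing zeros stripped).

Executing turtle program step by step:
Start: pos=(-1,-10), heading=90, pen down
FD 3: (-1,-10) -> (-1,-7) [heading=90, draw]
LT 120: heading 90 -> 210
LT 180: heading 210 -> 30
FD 1: (-1,-7) -> (-0.134,-6.5) [heading=30, draw]
RT 180: heading 30 -> 210
FD 1: (-0.134,-6.5) -> (-1,-7) [heading=210, draw]
FD 15: (-1,-7) -> (-13.99,-14.5) [heading=210, draw]
PU: pen up
PD: pen down
LT 90: heading 210 -> 300
PU: pen up
RT 120: heading 300 -> 180
LT 30: heading 180 -> 210
RT 307: heading 210 -> 263
PU: pen up
Final: pos=(-13.99,-14.5), heading=263, 4 segment(s) drawn

Segment endpoints: x in {-13.99, -1, -1, -0.134}, y in {-14.5, -10, -7, -6.5}
xmin=-13.99, ymin=-14.5, xmax=-0.134, ymax=-6.5

Answer: -13.99 -14.5 -0.134 -6.5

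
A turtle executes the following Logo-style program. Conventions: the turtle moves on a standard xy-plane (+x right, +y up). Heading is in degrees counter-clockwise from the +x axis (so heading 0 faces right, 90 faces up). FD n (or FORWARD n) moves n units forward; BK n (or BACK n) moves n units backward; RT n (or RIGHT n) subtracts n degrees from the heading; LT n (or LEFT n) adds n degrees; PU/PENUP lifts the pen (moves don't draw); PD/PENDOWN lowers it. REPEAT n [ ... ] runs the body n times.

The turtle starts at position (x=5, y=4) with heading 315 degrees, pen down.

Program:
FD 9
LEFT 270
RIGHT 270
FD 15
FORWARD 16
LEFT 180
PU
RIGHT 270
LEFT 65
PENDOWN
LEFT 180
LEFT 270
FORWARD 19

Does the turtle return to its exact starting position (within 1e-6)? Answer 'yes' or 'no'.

Executing turtle program step by step:
Start: pos=(5,4), heading=315, pen down
FD 9: (5,4) -> (11.364,-2.364) [heading=315, draw]
LT 270: heading 315 -> 225
RT 270: heading 225 -> 315
FD 15: (11.364,-2.364) -> (21.971,-12.971) [heading=315, draw]
FD 16: (21.971,-12.971) -> (33.284,-24.284) [heading=315, draw]
LT 180: heading 315 -> 135
PU: pen up
RT 270: heading 135 -> 225
LT 65: heading 225 -> 290
PD: pen down
LT 180: heading 290 -> 110
LT 270: heading 110 -> 20
FD 19: (33.284,-24.284) -> (51.138,-17.786) [heading=20, draw]
Final: pos=(51.138,-17.786), heading=20, 4 segment(s) drawn

Start position: (5, 4)
Final position: (51.138, -17.786)
Distance = 51.023; >= 1e-6 -> NOT closed

Answer: no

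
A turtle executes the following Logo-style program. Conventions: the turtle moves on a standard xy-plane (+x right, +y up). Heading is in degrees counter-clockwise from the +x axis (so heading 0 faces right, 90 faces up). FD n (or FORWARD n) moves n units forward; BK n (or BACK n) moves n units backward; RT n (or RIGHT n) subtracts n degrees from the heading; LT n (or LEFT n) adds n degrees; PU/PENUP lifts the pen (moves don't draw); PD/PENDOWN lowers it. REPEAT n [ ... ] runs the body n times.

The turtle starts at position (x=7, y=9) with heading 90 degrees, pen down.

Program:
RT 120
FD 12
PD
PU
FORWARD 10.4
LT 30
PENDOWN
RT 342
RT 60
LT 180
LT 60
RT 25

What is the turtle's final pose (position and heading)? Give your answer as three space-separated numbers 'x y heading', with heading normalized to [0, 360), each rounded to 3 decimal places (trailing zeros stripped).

Answer: 26.399 -2.2 173

Derivation:
Executing turtle program step by step:
Start: pos=(7,9), heading=90, pen down
RT 120: heading 90 -> 330
FD 12: (7,9) -> (17.392,3) [heading=330, draw]
PD: pen down
PU: pen up
FD 10.4: (17.392,3) -> (26.399,-2.2) [heading=330, move]
LT 30: heading 330 -> 0
PD: pen down
RT 342: heading 0 -> 18
RT 60: heading 18 -> 318
LT 180: heading 318 -> 138
LT 60: heading 138 -> 198
RT 25: heading 198 -> 173
Final: pos=(26.399,-2.2), heading=173, 1 segment(s) drawn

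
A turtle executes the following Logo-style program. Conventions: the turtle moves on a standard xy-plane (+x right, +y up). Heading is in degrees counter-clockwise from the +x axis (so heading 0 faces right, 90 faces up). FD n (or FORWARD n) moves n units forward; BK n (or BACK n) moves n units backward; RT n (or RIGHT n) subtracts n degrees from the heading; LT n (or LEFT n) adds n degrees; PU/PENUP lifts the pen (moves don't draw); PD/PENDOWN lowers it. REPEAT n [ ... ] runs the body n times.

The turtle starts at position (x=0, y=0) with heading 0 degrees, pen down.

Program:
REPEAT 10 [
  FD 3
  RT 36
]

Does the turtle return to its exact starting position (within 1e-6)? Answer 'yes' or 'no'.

Answer: yes

Derivation:
Executing turtle program step by step:
Start: pos=(0,0), heading=0, pen down
REPEAT 10 [
  -- iteration 1/10 --
  FD 3: (0,0) -> (3,0) [heading=0, draw]
  RT 36: heading 0 -> 324
  -- iteration 2/10 --
  FD 3: (3,0) -> (5.427,-1.763) [heading=324, draw]
  RT 36: heading 324 -> 288
  -- iteration 3/10 --
  FD 3: (5.427,-1.763) -> (6.354,-4.617) [heading=288, draw]
  RT 36: heading 288 -> 252
  -- iteration 4/10 --
  FD 3: (6.354,-4.617) -> (5.427,-7.47) [heading=252, draw]
  RT 36: heading 252 -> 216
  -- iteration 5/10 --
  FD 3: (5.427,-7.47) -> (3,-9.233) [heading=216, draw]
  RT 36: heading 216 -> 180
  -- iteration 6/10 --
  FD 3: (3,-9.233) -> (0,-9.233) [heading=180, draw]
  RT 36: heading 180 -> 144
  -- iteration 7/10 --
  FD 3: (0,-9.233) -> (-2.427,-7.47) [heading=144, draw]
  RT 36: heading 144 -> 108
  -- iteration 8/10 --
  FD 3: (-2.427,-7.47) -> (-3.354,-4.617) [heading=108, draw]
  RT 36: heading 108 -> 72
  -- iteration 9/10 --
  FD 3: (-3.354,-4.617) -> (-2.427,-1.763) [heading=72, draw]
  RT 36: heading 72 -> 36
  -- iteration 10/10 --
  FD 3: (-2.427,-1.763) -> (0,0) [heading=36, draw]
  RT 36: heading 36 -> 0
]
Final: pos=(0,0), heading=0, 10 segment(s) drawn

Start position: (0, 0)
Final position: (0, 0)
Distance = 0; < 1e-6 -> CLOSED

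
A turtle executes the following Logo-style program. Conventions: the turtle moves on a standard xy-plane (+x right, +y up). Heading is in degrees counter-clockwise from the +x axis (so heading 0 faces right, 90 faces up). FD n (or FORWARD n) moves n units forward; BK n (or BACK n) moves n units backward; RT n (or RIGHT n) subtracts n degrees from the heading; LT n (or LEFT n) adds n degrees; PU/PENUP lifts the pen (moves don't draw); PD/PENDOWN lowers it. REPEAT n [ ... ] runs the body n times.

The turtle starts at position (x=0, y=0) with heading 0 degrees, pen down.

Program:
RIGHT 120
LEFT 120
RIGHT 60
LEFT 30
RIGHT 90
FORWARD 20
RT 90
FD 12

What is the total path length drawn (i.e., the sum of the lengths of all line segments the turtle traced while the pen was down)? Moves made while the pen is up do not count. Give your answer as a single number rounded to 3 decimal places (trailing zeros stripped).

Executing turtle program step by step:
Start: pos=(0,0), heading=0, pen down
RT 120: heading 0 -> 240
LT 120: heading 240 -> 0
RT 60: heading 0 -> 300
LT 30: heading 300 -> 330
RT 90: heading 330 -> 240
FD 20: (0,0) -> (-10,-17.321) [heading=240, draw]
RT 90: heading 240 -> 150
FD 12: (-10,-17.321) -> (-20.392,-11.321) [heading=150, draw]
Final: pos=(-20.392,-11.321), heading=150, 2 segment(s) drawn

Segment lengths:
  seg 1: (0,0) -> (-10,-17.321), length = 20
  seg 2: (-10,-17.321) -> (-20.392,-11.321), length = 12
Total = 32

Answer: 32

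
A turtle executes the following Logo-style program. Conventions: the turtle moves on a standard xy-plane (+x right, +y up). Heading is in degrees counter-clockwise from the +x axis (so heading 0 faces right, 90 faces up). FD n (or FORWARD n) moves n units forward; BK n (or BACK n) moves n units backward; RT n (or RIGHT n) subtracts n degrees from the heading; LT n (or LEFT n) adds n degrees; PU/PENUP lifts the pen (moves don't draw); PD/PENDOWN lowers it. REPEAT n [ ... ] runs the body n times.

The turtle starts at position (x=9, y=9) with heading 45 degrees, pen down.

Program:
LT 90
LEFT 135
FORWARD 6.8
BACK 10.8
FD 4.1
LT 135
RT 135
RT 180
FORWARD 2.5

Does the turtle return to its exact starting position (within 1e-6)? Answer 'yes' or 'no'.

Executing turtle program step by step:
Start: pos=(9,9), heading=45, pen down
LT 90: heading 45 -> 135
LT 135: heading 135 -> 270
FD 6.8: (9,9) -> (9,2.2) [heading=270, draw]
BK 10.8: (9,2.2) -> (9,13) [heading=270, draw]
FD 4.1: (9,13) -> (9,8.9) [heading=270, draw]
LT 135: heading 270 -> 45
RT 135: heading 45 -> 270
RT 180: heading 270 -> 90
FD 2.5: (9,8.9) -> (9,11.4) [heading=90, draw]
Final: pos=(9,11.4), heading=90, 4 segment(s) drawn

Start position: (9, 9)
Final position: (9, 11.4)
Distance = 2.4; >= 1e-6 -> NOT closed

Answer: no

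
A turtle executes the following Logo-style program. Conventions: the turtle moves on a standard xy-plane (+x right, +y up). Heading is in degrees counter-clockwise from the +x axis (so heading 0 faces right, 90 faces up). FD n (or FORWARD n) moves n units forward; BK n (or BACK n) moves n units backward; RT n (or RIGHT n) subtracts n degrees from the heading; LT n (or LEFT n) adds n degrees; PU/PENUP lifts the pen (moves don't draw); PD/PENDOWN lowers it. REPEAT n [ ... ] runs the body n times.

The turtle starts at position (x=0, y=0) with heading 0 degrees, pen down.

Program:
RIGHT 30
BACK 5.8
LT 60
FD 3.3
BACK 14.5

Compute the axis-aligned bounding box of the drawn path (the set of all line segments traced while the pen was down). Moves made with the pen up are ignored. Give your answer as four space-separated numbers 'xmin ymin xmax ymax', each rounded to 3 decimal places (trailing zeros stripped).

Executing turtle program step by step:
Start: pos=(0,0), heading=0, pen down
RT 30: heading 0 -> 330
BK 5.8: (0,0) -> (-5.023,2.9) [heading=330, draw]
LT 60: heading 330 -> 30
FD 3.3: (-5.023,2.9) -> (-2.165,4.55) [heading=30, draw]
BK 14.5: (-2.165,4.55) -> (-14.722,-2.7) [heading=30, draw]
Final: pos=(-14.722,-2.7), heading=30, 3 segment(s) drawn

Segment endpoints: x in {-14.722, -5.023, -2.165, 0}, y in {-2.7, 0, 2.9, 4.55}
xmin=-14.722, ymin=-2.7, xmax=0, ymax=4.55

Answer: -14.722 -2.7 0 4.55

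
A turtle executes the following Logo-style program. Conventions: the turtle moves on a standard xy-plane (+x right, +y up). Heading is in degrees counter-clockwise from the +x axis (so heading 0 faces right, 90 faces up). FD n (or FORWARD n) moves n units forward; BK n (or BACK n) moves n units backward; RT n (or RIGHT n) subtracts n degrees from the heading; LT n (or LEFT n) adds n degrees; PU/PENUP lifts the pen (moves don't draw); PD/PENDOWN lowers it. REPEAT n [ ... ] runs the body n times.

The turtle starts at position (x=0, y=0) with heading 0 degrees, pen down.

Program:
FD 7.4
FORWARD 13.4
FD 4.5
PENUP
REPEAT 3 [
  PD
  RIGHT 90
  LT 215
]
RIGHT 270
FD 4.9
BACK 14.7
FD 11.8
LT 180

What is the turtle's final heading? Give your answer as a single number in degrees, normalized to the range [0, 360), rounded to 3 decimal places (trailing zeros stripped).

Executing turtle program step by step:
Start: pos=(0,0), heading=0, pen down
FD 7.4: (0,0) -> (7.4,0) [heading=0, draw]
FD 13.4: (7.4,0) -> (20.8,0) [heading=0, draw]
FD 4.5: (20.8,0) -> (25.3,0) [heading=0, draw]
PU: pen up
REPEAT 3 [
  -- iteration 1/3 --
  PD: pen down
  RT 90: heading 0 -> 270
  LT 215: heading 270 -> 125
  -- iteration 2/3 --
  PD: pen down
  RT 90: heading 125 -> 35
  LT 215: heading 35 -> 250
  -- iteration 3/3 --
  PD: pen down
  RT 90: heading 250 -> 160
  LT 215: heading 160 -> 15
]
RT 270: heading 15 -> 105
FD 4.9: (25.3,0) -> (24.032,4.733) [heading=105, draw]
BK 14.7: (24.032,4.733) -> (27.836,-9.466) [heading=105, draw]
FD 11.8: (27.836,-9.466) -> (24.782,1.932) [heading=105, draw]
LT 180: heading 105 -> 285
Final: pos=(24.782,1.932), heading=285, 6 segment(s) drawn

Answer: 285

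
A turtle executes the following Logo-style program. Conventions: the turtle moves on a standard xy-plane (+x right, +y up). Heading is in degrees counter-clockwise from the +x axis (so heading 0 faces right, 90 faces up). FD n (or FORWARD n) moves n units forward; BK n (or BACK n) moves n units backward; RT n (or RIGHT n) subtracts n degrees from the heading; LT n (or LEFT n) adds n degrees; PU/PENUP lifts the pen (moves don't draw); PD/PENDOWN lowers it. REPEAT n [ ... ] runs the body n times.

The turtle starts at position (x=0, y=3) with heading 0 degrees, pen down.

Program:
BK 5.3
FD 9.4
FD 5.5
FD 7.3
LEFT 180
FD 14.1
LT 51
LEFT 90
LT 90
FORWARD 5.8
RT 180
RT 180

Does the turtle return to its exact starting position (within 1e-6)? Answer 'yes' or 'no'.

Executing turtle program step by step:
Start: pos=(0,3), heading=0, pen down
BK 5.3: (0,3) -> (-5.3,3) [heading=0, draw]
FD 9.4: (-5.3,3) -> (4.1,3) [heading=0, draw]
FD 5.5: (4.1,3) -> (9.6,3) [heading=0, draw]
FD 7.3: (9.6,3) -> (16.9,3) [heading=0, draw]
LT 180: heading 0 -> 180
FD 14.1: (16.9,3) -> (2.8,3) [heading=180, draw]
LT 51: heading 180 -> 231
LT 90: heading 231 -> 321
LT 90: heading 321 -> 51
FD 5.8: (2.8,3) -> (6.45,7.507) [heading=51, draw]
RT 180: heading 51 -> 231
RT 180: heading 231 -> 51
Final: pos=(6.45,7.507), heading=51, 6 segment(s) drawn

Start position: (0, 3)
Final position: (6.45, 7.507)
Distance = 7.869; >= 1e-6 -> NOT closed

Answer: no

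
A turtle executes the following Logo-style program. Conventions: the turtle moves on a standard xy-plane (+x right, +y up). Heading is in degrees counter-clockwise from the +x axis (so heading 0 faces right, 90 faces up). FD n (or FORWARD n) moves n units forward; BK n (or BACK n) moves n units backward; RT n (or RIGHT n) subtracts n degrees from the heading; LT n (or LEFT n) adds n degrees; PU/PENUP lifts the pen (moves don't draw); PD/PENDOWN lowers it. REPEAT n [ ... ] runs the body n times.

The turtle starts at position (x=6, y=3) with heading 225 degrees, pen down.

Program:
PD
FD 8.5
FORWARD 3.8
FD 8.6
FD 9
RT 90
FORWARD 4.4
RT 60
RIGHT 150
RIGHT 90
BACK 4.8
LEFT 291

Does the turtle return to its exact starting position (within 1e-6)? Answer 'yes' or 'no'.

Answer: no

Derivation:
Executing turtle program step by step:
Start: pos=(6,3), heading=225, pen down
PD: pen down
FD 8.5: (6,3) -> (-0.01,-3.01) [heading=225, draw]
FD 3.8: (-0.01,-3.01) -> (-2.697,-5.697) [heading=225, draw]
FD 8.6: (-2.697,-5.697) -> (-8.779,-11.779) [heading=225, draw]
FD 9: (-8.779,-11.779) -> (-15.142,-18.142) [heading=225, draw]
RT 90: heading 225 -> 135
FD 4.4: (-15.142,-18.142) -> (-18.254,-15.031) [heading=135, draw]
RT 60: heading 135 -> 75
RT 150: heading 75 -> 285
RT 90: heading 285 -> 195
BK 4.8: (-18.254,-15.031) -> (-13.617,-13.789) [heading=195, draw]
LT 291: heading 195 -> 126
Final: pos=(-13.617,-13.789), heading=126, 6 segment(s) drawn

Start position: (6, 3)
Final position: (-13.617, -13.789)
Distance = 25.821; >= 1e-6 -> NOT closed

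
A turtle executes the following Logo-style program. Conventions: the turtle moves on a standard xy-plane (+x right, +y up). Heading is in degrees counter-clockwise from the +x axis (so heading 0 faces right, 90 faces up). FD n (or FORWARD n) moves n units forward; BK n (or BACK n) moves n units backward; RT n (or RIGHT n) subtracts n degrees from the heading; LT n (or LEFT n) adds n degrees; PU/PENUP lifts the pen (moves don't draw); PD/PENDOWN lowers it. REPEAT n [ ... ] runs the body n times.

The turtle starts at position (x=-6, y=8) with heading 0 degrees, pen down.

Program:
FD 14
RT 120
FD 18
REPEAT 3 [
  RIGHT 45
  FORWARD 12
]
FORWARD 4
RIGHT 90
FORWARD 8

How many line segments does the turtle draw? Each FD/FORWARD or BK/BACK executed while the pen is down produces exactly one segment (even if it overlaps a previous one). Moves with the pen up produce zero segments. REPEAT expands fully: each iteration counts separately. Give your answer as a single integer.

Executing turtle program step by step:
Start: pos=(-6,8), heading=0, pen down
FD 14: (-6,8) -> (8,8) [heading=0, draw]
RT 120: heading 0 -> 240
FD 18: (8,8) -> (-1,-7.588) [heading=240, draw]
REPEAT 3 [
  -- iteration 1/3 --
  RT 45: heading 240 -> 195
  FD 12: (-1,-7.588) -> (-12.591,-10.694) [heading=195, draw]
  -- iteration 2/3 --
  RT 45: heading 195 -> 150
  FD 12: (-12.591,-10.694) -> (-22.983,-4.694) [heading=150, draw]
  -- iteration 3/3 --
  RT 45: heading 150 -> 105
  FD 12: (-22.983,-4.694) -> (-26.089,6.897) [heading=105, draw]
]
FD 4: (-26.089,6.897) -> (-27.125,10.761) [heading=105, draw]
RT 90: heading 105 -> 15
FD 8: (-27.125,10.761) -> (-19.397,12.831) [heading=15, draw]
Final: pos=(-19.397,12.831), heading=15, 7 segment(s) drawn
Segments drawn: 7

Answer: 7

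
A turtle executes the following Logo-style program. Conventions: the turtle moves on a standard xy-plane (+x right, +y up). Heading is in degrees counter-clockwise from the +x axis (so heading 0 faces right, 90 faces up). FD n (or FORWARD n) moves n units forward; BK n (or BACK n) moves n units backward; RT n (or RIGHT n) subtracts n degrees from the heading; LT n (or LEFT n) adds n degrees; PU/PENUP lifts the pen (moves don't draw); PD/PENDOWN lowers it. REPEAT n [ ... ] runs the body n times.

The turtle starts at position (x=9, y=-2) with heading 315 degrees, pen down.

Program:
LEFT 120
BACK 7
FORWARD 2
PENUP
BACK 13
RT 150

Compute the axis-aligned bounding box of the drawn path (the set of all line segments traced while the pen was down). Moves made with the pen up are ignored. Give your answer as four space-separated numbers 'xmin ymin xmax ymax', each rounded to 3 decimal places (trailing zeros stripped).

Executing turtle program step by step:
Start: pos=(9,-2), heading=315, pen down
LT 120: heading 315 -> 75
BK 7: (9,-2) -> (7.188,-8.761) [heading=75, draw]
FD 2: (7.188,-8.761) -> (7.706,-6.83) [heading=75, draw]
PU: pen up
BK 13: (7.706,-6.83) -> (4.341,-19.387) [heading=75, move]
RT 150: heading 75 -> 285
Final: pos=(4.341,-19.387), heading=285, 2 segment(s) drawn

Segment endpoints: x in {7.188, 7.706, 9}, y in {-8.761, -6.83, -2}
xmin=7.188, ymin=-8.761, xmax=9, ymax=-2

Answer: 7.188 -8.761 9 -2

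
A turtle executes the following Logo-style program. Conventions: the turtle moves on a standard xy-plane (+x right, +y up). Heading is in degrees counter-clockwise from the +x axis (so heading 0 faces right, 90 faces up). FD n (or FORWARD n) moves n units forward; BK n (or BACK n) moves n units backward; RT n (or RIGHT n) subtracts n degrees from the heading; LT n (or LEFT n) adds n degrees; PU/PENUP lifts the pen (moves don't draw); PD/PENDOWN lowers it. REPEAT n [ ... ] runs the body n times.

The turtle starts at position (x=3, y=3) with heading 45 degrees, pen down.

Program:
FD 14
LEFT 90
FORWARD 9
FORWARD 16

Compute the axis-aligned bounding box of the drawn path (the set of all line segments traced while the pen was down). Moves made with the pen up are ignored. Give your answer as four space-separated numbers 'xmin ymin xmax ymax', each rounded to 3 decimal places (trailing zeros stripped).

Answer: -4.778 3 12.899 30.577

Derivation:
Executing turtle program step by step:
Start: pos=(3,3), heading=45, pen down
FD 14: (3,3) -> (12.899,12.899) [heading=45, draw]
LT 90: heading 45 -> 135
FD 9: (12.899,12.899) -> (6.536,19.263) [heading=135, draw]
FD 16: (6.536,19.263) -> (-4.778,30.577) [heading=135, draw]
Final: pos=(-4.778,30.577), heading=135, 3 segment(s) drawn

Segment endpoints: x in {-4.778, 3, 6.536, 12.899}, y in {3, 12.899, 19.263, 30.577}
xmin=-4.778, ymin=3, xmax=12.899, ymax=30.577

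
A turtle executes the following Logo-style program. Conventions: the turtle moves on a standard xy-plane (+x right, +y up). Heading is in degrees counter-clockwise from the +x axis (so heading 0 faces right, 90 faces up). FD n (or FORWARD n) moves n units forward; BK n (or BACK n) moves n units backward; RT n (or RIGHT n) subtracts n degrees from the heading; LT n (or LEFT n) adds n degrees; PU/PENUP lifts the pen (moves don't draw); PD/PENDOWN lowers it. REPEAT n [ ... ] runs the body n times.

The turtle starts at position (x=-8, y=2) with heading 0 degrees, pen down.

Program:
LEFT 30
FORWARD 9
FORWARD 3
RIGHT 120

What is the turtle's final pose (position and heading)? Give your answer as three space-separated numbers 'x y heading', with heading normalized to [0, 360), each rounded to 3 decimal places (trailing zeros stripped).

Answer: 2.392 8 270

Derivation:
Executing turtle program step by step:
Start: pos=(-8,2), heading=0, pen down
LT 30: heading 0 -> 30
FD 9: (-8,2) -> (-0.206,6.5) [heading=30, draw]
FD 3: (-0.206,6.5) -> (2.392,8) [heading=30, draw]
RT 120: heading 30 -> 270
Final: pos=(2.392,8), heading=270, 2 segment(s) drawn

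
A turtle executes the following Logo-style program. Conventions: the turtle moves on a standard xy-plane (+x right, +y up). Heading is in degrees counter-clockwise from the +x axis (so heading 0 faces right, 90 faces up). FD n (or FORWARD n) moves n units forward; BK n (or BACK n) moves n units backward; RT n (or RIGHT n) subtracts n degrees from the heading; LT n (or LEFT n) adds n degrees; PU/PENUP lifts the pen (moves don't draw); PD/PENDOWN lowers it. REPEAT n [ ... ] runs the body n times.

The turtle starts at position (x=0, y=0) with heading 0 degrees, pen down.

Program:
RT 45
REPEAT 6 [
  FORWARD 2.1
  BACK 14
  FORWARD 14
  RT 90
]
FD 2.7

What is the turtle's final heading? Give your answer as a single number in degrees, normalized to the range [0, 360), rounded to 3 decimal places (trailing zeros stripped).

Answer: 135

Derivation:
Executing turtle program step by step:
Start: pos=(0,0), heading=0, pen down
RT 45: heading 0 -> 315
REPEAT 6 [
  -- iteration 1/6 --
  FD 2.1: (0,0) -> (1.485,-1.485) [heading=315, draw]
  BK 14: (1.485,-1.485) -> (-8.415,8.415) [heading=315, draw]
  FD 14: (-8.415,8.415) -> (1.485,-1.485) [heading=315, draw]
  RT 90: heading 315 -> 225
  -- iteration 2/6 --
  FD 2.1: (1.485,-1.485) -> (0,-2.97) [heading=225, draw]
  BK 14: (0,-2.97) -> (9.899,6.93) [heading=225, draw]
  FD 14: (9.899,6.93) -> (0,-2.97) [heading=225, draw]
  RT 90: heading 225 -> 135
  -- iteration 3/6 --
  FD 2.1: (0,-2.97) -> (-1.485,-1.485) [heading=135, draw]
  BK 14: (-1.485,-1.485) -> (8.415,-11.384) [heading=135, draw]
  FD 14: (8.415,-11.384) -> (-1.485,-1.485) [heading=135, draw]
  RT 90: heading 135 -> 45
  -- iteration 4/6 --
  FD 2.1: (-1.485,-1.485) -> (0,0) [heading=45, draw]
  BK 14: (0,0) -> (-9.899,-9.899) [heading=45, draw]
  FD 14: (-9.899,-9.899) -> (0,0) [heading=45, draw]
  RT 90: heading 45 -> 315
  -- iteration 5/6 --
  FD 2.1: (0,0) -> (1.485,-1.485) [heading=315, draw]
  BK 14: (1.485,-1.485) -> (-8.415,8.415) [heading=315, draw]
  FD 14: (-8.415,8.415) -> (1.485,-1.485) [heading=315, draw]
  RT 90: heading 315 -> 225
  -- iteration 6/6 --
  FD 2.1: (1.485,-1.485) -> (0,-2.97) [heading=225, draw]
  BK 14: (0,-2.97) -> (9.899,6.93) [heading=225, draw]
  FD 14: (9.899,6.93) -> (0,-2.97) [heading=225, draw]
  RT 90: heading 225 -> 135
]
FD 2.7: (0,-2.97) -> (-1.909,-1.061) [heading=135, draw]
Final: pos=(-1.909,-1.061), heading=135, 19 segment(s) drawn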